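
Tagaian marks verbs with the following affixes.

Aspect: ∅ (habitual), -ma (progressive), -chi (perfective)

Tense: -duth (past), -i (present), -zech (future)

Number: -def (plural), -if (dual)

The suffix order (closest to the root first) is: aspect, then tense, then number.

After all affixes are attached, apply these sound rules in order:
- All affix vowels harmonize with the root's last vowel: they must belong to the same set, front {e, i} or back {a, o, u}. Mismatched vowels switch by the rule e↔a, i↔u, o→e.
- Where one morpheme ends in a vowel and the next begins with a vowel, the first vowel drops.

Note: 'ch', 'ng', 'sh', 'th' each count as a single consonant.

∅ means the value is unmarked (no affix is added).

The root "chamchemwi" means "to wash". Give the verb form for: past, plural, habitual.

chamchemwidithdef

aspect = habitual: zero marking, form stays chamchemwi.
Attach tense past -duth → chamchemwiduth.
Attach number plural -def → chamchemwiduthdef.
Apply vowel harmony: chamchemwiduthdef → chamchemwidithdef.
Vowel deletion: no change.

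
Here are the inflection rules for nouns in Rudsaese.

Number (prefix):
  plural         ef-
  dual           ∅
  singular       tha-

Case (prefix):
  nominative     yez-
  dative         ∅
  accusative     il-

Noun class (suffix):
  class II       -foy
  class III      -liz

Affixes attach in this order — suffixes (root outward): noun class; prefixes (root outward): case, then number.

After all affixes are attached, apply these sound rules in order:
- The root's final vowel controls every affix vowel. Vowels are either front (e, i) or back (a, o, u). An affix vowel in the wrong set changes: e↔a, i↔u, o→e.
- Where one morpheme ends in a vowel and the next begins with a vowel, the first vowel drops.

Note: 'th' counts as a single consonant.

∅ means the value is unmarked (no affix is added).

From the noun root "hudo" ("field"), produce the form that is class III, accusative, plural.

afulhudoluz

Attach case accusative il- → ilhudo.
Attach noun class class III -liz → ilhudoliz.
Attach number plural ef- → efilhudoliz.
Apply vowel harmony: efilhudoliz → afulhudoluz.
Vowel deletion: no change.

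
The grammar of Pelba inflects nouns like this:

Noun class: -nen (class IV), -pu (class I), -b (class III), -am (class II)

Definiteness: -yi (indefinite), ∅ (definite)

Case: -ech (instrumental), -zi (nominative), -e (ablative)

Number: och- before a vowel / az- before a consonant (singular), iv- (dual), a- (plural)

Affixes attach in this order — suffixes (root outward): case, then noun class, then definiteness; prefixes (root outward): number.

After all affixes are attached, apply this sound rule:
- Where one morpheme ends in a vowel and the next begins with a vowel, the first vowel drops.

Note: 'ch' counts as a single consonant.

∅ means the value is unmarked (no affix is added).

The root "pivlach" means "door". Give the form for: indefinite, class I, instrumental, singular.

Attach number singular az- (before consonant 'p') → azpivlach.
Attach case instrumental -ech → azpivlachech.
Attach noun class class I -pu → azpivlachechpu.
Attach definiteness indefinite -yi → azpivlachechpuyi.
Vowel deletion: no change.

azpivlachechpuyi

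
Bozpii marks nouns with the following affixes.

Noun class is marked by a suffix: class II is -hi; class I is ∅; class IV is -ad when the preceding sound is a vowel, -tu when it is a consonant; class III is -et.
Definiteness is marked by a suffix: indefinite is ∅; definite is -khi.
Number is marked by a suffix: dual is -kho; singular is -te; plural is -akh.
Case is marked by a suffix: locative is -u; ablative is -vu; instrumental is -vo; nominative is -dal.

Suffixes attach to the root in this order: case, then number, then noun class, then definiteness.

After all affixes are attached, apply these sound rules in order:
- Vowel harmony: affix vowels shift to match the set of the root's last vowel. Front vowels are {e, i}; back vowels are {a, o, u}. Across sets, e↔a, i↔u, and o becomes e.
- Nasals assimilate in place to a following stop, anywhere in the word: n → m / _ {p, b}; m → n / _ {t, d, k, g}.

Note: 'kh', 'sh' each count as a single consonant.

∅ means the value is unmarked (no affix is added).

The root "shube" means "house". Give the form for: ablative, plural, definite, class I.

shubeviekhkhi

Attach case ablative -vu → shubevu.
Attach number plural -akh → shubevuakh.
noun class = class I: zero marking, form stays shubevuakh.
Attach definiteness definite -khi → shubevuakhkhi.
Apply vowel harmony: shubevuakhkhi → shubeviekhkhi.
Nasal assimilation: no change.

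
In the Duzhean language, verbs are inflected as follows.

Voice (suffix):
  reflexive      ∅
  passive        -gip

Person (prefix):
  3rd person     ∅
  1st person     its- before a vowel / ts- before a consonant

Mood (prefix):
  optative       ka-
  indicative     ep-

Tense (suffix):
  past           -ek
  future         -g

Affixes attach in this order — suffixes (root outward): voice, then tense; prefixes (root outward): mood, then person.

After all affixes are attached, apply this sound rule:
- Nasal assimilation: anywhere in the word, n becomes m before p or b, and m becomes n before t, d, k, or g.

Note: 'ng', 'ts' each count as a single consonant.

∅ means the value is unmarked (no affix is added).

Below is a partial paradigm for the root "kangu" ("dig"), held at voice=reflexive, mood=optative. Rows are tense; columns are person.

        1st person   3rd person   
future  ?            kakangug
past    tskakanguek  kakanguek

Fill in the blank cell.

voice = reflexive: zero marking, form stays kangu.
Attach mood optative ka- → kakangu.
Attach person 1st person ts- (before consonant 'k') → tskakangu.
Attach tense future -g → tskakangug.
Nasal assimilation: no change.

tskakangug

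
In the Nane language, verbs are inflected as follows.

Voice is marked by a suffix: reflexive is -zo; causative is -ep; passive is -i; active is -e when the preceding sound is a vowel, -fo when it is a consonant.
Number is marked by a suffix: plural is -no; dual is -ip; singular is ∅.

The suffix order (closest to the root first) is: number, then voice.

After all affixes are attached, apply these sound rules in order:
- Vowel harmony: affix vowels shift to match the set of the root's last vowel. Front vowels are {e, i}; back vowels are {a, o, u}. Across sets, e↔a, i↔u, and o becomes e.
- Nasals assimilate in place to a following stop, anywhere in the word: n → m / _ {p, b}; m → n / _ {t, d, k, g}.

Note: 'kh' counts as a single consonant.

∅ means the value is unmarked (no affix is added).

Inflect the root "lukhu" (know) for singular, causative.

number = singular: zero marking, form stays lukhu.
Attach voice causative -ep → lukhuep.
Apply vowel harmony: lukhuep → lukhuap.
Nasal assimilation: no change.

lukhuap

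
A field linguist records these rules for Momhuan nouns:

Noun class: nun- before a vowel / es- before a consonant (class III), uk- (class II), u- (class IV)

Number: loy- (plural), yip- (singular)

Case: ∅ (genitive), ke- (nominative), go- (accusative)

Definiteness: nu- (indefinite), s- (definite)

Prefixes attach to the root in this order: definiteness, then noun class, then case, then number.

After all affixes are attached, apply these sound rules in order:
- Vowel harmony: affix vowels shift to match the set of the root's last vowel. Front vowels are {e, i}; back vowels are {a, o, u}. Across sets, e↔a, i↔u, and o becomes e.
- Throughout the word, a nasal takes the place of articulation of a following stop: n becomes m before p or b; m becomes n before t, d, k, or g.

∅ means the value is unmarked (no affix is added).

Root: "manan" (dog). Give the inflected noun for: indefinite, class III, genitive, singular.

yupasnumanan

Attach definiteness indefinite nu- → numanan.
Attach noun class class III es- (before consonant 'n') → esnumanan.
case = genitive: zero marking, form stays esnumanan.
Attach number singular yip- → yipesnumanan.
Apply vowel harmony: yipesnumanan → yupasnumanan.
Nasal assimilation: no change.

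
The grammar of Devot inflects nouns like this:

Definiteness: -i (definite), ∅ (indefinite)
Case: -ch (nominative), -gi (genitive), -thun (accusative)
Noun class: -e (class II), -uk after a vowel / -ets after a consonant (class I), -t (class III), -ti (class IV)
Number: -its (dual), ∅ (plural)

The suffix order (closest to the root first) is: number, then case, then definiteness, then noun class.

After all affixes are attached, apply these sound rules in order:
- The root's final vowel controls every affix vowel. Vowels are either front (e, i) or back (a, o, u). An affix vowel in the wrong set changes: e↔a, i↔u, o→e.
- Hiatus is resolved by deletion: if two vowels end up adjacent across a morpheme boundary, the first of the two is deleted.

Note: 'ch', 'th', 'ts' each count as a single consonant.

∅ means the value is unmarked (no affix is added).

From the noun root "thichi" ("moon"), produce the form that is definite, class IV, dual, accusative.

Attach number dual -its → thichiits.
Attach case accusative -thun → thichiitsthun.
Attach definiteness definite -i → thichiitsthuni.
Attach noun class class IV -ti → thichiitsthuniti.
Apply vowel harmony: thichiitsthuniti → thichiitsthiniti.
Apply vowel deletion: thichiitsthiniti → thichitsthiniti.

thichitsthiniti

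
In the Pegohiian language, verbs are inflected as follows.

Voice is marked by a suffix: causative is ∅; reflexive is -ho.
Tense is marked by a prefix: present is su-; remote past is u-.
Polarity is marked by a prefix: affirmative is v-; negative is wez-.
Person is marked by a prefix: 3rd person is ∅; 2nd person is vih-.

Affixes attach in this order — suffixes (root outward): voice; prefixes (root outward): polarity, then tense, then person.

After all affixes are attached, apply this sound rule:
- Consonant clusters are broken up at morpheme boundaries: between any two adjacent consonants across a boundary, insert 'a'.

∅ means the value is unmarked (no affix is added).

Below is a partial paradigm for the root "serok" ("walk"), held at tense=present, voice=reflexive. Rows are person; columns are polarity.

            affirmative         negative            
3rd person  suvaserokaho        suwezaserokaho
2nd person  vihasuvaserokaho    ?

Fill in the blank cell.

Attach polarity negative wez- → wezserok.
Attach tense present su- → suwezserok.
Attach voice reflexive -ho → suwezserokho.
Attach person 2nd person vih- → vihsuwezserokho.
Apply epenthesis: vihsuwezserokho → vihasuwezaserokaho.

vihasuwezaserokaho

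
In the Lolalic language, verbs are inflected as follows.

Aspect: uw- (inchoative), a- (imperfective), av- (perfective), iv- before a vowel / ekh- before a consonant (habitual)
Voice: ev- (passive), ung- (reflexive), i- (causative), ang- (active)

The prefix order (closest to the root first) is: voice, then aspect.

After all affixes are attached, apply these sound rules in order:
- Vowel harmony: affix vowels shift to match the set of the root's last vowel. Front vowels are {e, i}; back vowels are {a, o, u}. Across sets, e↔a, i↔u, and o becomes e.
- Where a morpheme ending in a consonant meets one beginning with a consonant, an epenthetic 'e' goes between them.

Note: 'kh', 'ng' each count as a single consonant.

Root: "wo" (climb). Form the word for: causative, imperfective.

Attach voice causative i- → iwo.
Attach aspect imperfective a- → aiwo.
Apply vowel harmony: aiwo → auwo.
Epenthesis: no change.

auwo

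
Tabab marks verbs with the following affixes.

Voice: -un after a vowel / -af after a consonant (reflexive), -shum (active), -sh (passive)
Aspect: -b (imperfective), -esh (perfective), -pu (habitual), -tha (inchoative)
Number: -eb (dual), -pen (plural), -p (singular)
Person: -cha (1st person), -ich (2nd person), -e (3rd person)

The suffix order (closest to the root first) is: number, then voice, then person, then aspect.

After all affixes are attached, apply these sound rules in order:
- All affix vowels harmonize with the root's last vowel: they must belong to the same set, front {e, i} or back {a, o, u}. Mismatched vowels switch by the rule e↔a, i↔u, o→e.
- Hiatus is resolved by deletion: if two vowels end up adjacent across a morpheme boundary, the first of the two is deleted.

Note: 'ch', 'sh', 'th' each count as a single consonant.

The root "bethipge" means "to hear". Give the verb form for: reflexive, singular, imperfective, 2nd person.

bethipgepefichb

Attach number singular -p → bethipgep.
Attach voice reflexive -af (after consonant 'p') → bethipgepaf.
Attach person 2nd person -ich → bethipgepafich.
Attach aspect imperfective -b → bethipgepafichb.
Apply vowel harmony: bethipgepafichb → bethipgepefichb.
Vowel deletion: no change.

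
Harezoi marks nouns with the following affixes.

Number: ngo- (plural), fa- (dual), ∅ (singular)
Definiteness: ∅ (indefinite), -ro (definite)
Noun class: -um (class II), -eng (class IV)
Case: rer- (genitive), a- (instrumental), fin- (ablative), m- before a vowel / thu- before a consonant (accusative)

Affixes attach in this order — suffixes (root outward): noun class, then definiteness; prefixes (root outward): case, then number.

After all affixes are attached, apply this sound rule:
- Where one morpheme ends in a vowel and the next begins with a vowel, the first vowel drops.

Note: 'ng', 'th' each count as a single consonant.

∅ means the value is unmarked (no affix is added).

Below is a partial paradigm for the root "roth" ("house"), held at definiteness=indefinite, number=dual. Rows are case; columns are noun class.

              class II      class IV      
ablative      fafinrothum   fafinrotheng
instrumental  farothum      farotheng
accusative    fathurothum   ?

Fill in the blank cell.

Attach noun class class IV -eng → rotheng.
definiteness = indefinite: zero marking, form stays rotheng.
Attach case accusative thu- (before consonant 'r') → thurotheng.
Attach number dual fa- → fathurotheng.
Vowel deletion: no change.

fathurotheng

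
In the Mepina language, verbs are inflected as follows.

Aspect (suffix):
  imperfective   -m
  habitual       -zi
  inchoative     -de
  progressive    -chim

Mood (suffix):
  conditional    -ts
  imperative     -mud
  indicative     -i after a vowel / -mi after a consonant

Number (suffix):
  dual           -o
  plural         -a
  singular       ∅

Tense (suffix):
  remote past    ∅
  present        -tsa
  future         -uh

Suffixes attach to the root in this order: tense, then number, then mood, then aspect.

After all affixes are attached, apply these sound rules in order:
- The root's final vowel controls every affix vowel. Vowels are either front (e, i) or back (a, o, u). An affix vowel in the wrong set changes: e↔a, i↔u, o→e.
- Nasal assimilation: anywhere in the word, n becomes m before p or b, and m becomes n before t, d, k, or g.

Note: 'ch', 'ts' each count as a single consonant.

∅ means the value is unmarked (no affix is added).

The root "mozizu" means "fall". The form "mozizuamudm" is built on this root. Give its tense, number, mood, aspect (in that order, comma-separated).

Segment: mozizu-a-mud-m.
tense: ∅ → remote past.
number: -a → plural.
mood: -mud → imperative.
aspect: -m → imperfective.

remote past, plural, imperative, imperfective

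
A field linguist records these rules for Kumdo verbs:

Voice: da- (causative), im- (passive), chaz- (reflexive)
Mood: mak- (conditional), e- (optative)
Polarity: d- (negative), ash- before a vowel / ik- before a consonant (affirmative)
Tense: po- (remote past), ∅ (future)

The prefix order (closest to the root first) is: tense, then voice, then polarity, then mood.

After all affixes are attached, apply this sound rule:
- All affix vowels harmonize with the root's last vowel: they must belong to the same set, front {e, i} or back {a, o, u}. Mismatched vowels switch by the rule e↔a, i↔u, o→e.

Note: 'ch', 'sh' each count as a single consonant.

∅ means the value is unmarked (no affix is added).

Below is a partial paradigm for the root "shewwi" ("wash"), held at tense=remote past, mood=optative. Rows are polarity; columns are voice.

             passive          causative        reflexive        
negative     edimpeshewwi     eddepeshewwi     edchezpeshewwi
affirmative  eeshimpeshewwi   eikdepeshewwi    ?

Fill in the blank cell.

Attach tense remote past po- → poshewwi.
Attach voice reflexive chaz- → chazposhewwi.
Attach polarity affirmative ik- (before consonant 'ch') → ikchazposhewwi.
Attach mood optative e- → eikchazposhewwi.
Apply vowel harmony: eikchazposhewwi → eikchezpeshewwi.

eikchezpeshewwi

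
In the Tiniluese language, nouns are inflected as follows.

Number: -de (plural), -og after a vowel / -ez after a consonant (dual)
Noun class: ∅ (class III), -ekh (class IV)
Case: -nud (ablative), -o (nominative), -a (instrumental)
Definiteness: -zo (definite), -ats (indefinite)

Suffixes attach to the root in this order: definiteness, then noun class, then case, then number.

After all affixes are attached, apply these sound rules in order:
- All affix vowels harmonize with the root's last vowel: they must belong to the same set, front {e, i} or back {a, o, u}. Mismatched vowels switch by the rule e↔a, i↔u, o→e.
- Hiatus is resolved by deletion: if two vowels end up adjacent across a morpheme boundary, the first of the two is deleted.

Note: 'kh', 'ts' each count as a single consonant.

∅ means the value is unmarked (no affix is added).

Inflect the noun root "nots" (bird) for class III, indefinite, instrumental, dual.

Attach definiteness indefinite -ats → notsats.
noun class = class III: zero marking, form stays notsats.
Attach case instrumental -a → notsatsa.
Attach number dual -og (after vowel 'a') → notsatsaog.
Vowel harmony: no change.
Apply vowel deletion: notsatsaog → notsatsog.

notsatsog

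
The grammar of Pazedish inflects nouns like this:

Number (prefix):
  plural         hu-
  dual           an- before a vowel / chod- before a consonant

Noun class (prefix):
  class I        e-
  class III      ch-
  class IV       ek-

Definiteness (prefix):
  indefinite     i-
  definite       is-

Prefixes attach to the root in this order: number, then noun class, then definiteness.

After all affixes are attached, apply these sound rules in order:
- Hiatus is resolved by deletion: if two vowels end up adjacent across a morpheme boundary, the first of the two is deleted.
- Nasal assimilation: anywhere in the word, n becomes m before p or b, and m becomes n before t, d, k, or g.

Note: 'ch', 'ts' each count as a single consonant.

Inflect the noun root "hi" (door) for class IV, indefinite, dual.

Attach number dual chod- (before consonant 'h') → chodhi.
Attach noun class class IV ek- → ekchodhi.
Attach definiteness indefinite i- → iekchodhi.
Apply vowel deletion: iekchodhi → ekchodhi.
Nasal assimilation: no change.

ekchodhi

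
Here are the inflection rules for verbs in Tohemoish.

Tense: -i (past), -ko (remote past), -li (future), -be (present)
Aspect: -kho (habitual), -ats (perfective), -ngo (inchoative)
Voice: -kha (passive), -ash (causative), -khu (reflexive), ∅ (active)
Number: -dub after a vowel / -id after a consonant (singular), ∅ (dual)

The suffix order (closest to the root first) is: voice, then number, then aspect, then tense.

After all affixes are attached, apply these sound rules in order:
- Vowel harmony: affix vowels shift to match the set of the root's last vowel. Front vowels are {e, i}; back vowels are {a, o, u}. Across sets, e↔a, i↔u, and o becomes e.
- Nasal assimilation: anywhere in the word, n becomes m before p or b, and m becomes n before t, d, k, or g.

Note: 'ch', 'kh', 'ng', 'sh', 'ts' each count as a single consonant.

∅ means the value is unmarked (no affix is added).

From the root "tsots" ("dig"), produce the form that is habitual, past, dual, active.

voice = active: zero marking, form stays tsots.
number = dual: zero marking, form stays tsots.
Attach aspect habitual -kho → tsotskho.
Attach tense past -i → tsotskhoi.
Apply vowel harmony: tsotskhoi → tsotskhou.
Nasal assimilation: no change.

tsotskhou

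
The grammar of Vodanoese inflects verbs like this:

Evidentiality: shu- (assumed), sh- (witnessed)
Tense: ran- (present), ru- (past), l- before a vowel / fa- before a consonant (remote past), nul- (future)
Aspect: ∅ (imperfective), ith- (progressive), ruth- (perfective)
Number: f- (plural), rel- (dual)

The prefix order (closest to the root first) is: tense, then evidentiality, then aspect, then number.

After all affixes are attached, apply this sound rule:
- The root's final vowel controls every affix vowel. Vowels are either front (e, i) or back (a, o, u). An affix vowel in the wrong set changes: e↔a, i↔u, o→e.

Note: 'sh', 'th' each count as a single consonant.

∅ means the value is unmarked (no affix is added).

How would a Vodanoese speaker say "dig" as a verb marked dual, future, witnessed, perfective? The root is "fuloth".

ralruthshnulfuloth

Attach tense future nul- → nulfuloth.
Attach evidentiality witnessed sh- → shnulfuloth.
Attach aspect perfective ruth- → ruthshnulfuloth.
Attach number dual rel- → relruthshnulfuloth.
Apply vowel harmony: relruthshnulfuloth → ralruthshnulfuloth.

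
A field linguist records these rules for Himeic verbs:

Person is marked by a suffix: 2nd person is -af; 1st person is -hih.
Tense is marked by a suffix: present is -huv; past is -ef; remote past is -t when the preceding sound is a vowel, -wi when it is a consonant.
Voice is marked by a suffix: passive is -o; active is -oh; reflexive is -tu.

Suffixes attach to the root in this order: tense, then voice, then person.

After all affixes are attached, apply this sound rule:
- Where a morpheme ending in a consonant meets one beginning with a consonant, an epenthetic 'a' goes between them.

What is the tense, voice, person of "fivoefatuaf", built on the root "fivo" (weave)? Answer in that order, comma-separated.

Segment: fivo-ef-tu-af.
tense: -ef → past.
voice: -tu → reflexive.
person: -af → 2nd person.

past, reflexive, 2nd person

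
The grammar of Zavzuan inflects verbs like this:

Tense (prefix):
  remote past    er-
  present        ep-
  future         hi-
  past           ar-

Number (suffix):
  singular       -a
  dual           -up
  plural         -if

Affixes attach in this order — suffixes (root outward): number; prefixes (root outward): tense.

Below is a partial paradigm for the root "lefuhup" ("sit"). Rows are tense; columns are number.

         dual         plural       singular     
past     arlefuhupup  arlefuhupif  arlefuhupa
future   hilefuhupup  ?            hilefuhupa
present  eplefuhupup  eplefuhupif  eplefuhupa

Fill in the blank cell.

Attach tense future hi- → hilefuhup.
Attach number plural -if → hilefuhupif.

hilefuhupif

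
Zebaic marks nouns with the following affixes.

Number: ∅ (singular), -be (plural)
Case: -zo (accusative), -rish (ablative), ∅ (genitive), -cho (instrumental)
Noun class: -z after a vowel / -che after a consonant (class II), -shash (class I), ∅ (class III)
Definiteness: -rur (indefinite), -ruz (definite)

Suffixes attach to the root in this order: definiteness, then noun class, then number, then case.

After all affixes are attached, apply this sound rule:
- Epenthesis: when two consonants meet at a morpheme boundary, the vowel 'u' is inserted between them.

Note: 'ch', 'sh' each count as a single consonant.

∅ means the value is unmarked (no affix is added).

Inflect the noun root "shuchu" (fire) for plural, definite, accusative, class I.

Attach definiteness definite -ruz → shuchuruz.
Attach noun class class I -shash → shuchuruzshash.
Attach number plural -be → shuchuruzshashbe.
Attach case accusative -zo → shuchuruzshashbezo.
Apply epenthesis: shuchuruzshashbezo → shuchuruzushashubezo.

shuchuruzushashubezo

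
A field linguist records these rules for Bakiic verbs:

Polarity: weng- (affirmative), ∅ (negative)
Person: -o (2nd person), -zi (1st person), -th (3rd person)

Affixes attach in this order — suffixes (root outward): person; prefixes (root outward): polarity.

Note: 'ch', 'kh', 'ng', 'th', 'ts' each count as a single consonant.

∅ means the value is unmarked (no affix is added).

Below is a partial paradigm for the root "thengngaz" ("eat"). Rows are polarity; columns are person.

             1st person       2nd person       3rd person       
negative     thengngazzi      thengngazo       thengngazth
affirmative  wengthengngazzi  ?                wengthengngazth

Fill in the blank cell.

wengthengngazo

Attach person 2nd person -o → thengngazo.
Attach polarity affirmative weng- → wengthengngazo.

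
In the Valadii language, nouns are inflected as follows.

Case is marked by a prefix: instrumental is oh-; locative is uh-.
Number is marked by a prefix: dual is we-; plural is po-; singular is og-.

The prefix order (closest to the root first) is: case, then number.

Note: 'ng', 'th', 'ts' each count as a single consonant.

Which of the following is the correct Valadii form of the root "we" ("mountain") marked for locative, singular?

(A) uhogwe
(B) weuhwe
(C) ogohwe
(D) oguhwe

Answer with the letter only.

D

Attach case locative uh- → uhwe.
Attach number singular og- → oguhwe.
So the correct form is oguhwe, option (D).
(A) uhogwe is wrong: it has the affixes in the wrong order.
(C) ogohwe is wrong: it uses instrumental instead of locative for case.
(B) weuhwe is wrong: it uses dual instead of singular for number.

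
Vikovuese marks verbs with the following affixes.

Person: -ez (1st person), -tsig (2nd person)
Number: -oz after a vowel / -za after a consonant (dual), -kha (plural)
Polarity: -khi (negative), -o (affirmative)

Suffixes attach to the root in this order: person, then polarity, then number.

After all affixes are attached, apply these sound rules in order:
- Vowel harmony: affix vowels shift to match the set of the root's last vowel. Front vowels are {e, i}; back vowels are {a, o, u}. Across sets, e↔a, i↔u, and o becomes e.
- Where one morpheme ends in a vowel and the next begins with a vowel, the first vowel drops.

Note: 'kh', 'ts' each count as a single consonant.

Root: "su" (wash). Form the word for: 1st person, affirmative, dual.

Attach person 1st person -ez → suez.
Attach polarity affirmative -o → suezo.
Attach number dual -oz (after vowel 'o') → suezooz.
Apply vowel harmony: suezooz → suazooz.
Apply vowel deletion: suazooz → sazoz.

sazoz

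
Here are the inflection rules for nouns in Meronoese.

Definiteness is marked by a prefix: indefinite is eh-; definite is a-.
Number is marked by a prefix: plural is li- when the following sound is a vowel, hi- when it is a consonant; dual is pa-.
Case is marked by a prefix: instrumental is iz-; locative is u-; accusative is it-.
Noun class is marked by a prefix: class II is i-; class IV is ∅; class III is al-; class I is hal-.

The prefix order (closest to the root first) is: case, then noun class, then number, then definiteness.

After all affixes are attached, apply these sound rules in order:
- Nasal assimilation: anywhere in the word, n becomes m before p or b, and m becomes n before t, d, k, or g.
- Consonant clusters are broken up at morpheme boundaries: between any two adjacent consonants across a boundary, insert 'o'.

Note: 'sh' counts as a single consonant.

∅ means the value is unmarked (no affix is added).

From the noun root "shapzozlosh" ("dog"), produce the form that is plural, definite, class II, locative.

Attach case locative u- → ushapzozlosh.
Attach noun class class II i- → iushapzozlosh.
Attach number plural li- (before vowel 'i') → liiushapzozlosh.
Attach definiteness definite a- → aliiushapzozlosh.
Nasal assimilation: no change.
Epenthesis: no change.

aliiushapzozlosh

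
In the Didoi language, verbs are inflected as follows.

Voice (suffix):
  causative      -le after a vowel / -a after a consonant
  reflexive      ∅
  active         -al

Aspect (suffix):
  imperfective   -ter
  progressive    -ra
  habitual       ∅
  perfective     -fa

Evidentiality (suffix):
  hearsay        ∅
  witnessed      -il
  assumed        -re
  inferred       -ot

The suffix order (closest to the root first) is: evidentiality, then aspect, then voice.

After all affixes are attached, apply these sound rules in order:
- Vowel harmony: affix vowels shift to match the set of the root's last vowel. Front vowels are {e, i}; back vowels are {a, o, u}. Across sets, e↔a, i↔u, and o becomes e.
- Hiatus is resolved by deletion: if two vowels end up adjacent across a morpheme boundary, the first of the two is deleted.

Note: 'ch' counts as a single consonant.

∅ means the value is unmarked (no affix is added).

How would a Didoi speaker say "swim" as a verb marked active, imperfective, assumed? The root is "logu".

Attach evidentiality assumed -re → logure.
Attach aspect imperfective -ter → logureter.
Attach voice active -al → logureteral.
Apply vowel harmony: logureteral → logurataral.
Vowel deletion: no change.

logurataral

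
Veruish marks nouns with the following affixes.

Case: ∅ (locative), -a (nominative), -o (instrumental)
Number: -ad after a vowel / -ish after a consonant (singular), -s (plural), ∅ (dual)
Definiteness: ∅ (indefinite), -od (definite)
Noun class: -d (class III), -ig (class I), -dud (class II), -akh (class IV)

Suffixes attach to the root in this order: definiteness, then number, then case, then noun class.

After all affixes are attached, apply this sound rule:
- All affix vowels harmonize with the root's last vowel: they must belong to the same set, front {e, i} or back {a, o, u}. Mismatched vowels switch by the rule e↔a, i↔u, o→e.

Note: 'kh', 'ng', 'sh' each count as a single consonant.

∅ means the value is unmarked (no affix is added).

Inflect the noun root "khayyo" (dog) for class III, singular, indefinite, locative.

definiteness = indefinite: zero marking, form stays khayyo.
Attach number singular -ad (after vowel 'o') → khayyoad.
case = locative: zero marking, form stays khayyoad.
Attach noun class class III -d → khayyoadd.
Vowel harmony: no change.

khayyoadd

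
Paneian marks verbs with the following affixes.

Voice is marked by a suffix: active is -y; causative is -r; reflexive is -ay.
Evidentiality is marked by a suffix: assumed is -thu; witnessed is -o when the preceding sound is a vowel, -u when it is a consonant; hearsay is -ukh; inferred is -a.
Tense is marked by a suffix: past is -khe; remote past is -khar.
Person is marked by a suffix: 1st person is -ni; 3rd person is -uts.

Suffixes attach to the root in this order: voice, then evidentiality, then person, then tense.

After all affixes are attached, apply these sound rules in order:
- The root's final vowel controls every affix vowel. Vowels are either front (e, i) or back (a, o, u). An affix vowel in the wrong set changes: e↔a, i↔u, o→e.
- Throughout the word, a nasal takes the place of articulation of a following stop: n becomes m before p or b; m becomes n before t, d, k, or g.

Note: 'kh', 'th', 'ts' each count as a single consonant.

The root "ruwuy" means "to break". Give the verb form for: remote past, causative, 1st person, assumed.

ruwuyrthunukhar

Attach voice causative -r → ruwuyr.
Attach evidentiality assumed -thu → ruwuyrthu.
Attach person 1st person -ni → ruwuyrthuni.
Attach tense remote past -khar → ruwuyrthunikhar.
Apply vowel harmony: ruwuyrthunikhar → ruwuyrthunukhar.
Nasal assimilation: no change.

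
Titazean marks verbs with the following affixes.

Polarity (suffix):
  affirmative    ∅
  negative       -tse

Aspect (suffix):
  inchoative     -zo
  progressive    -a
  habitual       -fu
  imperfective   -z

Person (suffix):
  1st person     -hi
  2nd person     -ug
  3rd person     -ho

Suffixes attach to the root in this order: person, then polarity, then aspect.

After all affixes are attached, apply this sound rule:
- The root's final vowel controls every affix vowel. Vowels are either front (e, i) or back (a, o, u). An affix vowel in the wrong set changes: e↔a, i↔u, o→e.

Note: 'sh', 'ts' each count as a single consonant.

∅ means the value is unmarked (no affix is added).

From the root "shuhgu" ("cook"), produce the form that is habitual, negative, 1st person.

shuhguhutsafu

Attach person 1st person -hi → shuhguhi.
Attach polarity negative -tse → shuhguhitse.
Attach aspect habitual -fu → shuhguhitsefu.
Apply vowel harmony: shuhguhitsefu → shuhguhutsafu.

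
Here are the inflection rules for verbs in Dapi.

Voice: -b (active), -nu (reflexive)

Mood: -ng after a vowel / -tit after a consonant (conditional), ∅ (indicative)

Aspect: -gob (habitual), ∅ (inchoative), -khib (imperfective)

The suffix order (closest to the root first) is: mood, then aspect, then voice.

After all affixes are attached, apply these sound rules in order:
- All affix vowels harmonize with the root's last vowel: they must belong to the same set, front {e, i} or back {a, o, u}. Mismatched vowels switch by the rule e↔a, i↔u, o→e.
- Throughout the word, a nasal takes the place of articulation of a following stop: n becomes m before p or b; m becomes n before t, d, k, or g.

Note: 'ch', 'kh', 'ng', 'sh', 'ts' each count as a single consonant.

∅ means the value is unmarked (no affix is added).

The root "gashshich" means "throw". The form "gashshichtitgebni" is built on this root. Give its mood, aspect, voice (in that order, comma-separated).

Segment: gashshich-tit-gob-nu.
mood: -ng/tit → conditional.
aspect: -gob → habitual.
voice: -nu → reflexive.

conditional, habitual, reflexive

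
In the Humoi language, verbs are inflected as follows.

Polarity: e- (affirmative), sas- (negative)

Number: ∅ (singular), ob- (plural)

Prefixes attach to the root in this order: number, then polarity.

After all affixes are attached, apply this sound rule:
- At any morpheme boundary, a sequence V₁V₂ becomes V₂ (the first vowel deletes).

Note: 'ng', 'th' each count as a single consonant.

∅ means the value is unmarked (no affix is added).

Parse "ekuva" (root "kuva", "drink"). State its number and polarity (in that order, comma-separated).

Segment: e-kuva.
number: ∅ → singular.
polarity: e- → affirmative.

singular, affirmative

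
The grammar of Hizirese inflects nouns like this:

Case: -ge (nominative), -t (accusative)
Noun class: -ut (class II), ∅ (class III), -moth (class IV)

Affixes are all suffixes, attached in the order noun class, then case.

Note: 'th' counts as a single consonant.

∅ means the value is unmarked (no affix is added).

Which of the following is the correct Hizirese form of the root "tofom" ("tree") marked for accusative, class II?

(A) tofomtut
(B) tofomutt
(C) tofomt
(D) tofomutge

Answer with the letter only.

Attach noun class class II -ut → tofomut.
Attach case accusative -t → tofomutt.
So the correct form is tofomutt, option (B).
(C) tofomt is wrong: it uses class III instead of class II for noun class.
(D) tofomutge is wrong: it uses nominative instead of accusative for case.
(A) tofomtut is wrong: it has the affixes in the wrong order.

B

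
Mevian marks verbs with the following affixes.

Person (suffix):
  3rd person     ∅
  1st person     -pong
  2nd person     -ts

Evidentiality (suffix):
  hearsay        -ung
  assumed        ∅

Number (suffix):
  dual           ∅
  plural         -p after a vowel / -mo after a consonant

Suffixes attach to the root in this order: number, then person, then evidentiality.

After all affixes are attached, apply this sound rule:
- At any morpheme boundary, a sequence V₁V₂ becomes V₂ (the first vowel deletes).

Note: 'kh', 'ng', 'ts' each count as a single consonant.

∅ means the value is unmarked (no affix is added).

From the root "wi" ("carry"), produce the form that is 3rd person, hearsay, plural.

Attach number plural -p (after vowel 'i') → wip.
person = 3rd person: zero marking, form stays wip.
Attach evidentiality hearsay -ung → wipung.
Vowel deletion: no change.

wipung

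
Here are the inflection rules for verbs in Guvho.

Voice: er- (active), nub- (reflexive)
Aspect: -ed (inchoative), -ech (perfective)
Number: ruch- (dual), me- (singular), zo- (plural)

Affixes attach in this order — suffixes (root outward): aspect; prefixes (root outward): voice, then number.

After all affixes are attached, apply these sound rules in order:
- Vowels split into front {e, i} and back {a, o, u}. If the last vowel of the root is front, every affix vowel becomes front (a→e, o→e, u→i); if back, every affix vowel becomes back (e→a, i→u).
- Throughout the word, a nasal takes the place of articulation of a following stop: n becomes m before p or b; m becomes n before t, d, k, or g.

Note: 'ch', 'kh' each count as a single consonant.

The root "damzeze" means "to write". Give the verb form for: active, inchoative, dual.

Attach voice active er- → erdamzeze.
Attach aspect inchoative -ed → erdamzezeed.
Attach number dual ruch- → rucherdamzezeed.
Apply vowel harmony: rucherdamzezeed → richerdamzezeed.
Nasal assimilation: no change.

richerdamzezeed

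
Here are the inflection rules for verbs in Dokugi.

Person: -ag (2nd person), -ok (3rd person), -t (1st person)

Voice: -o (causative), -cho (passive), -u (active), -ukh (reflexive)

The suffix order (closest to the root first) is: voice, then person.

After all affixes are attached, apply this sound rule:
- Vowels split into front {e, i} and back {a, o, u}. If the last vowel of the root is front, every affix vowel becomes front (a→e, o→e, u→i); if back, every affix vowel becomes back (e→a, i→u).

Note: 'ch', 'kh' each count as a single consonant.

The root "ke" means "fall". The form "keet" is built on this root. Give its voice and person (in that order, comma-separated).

Segment: ke-o-t.
voice: -o → causative.
person: -t → 1st person.

causative, 1st person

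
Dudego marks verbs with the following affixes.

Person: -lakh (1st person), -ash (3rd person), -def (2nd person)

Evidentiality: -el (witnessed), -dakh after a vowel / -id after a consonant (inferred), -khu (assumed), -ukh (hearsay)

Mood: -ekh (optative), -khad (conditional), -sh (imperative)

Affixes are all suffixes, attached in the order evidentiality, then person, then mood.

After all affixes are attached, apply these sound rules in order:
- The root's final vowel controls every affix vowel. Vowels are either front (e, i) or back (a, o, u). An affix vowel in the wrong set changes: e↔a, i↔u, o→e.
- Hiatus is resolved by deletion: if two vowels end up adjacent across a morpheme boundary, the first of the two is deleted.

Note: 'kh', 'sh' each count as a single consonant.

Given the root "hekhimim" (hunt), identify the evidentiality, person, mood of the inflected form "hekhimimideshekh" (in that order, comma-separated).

Segment: hekhimim-id-ash-ekh.
evidentiality: -dakh/id → inferred.
person: -ash → 3rd person.
mood: -ekh → optative.

inferred, 3rd person, optative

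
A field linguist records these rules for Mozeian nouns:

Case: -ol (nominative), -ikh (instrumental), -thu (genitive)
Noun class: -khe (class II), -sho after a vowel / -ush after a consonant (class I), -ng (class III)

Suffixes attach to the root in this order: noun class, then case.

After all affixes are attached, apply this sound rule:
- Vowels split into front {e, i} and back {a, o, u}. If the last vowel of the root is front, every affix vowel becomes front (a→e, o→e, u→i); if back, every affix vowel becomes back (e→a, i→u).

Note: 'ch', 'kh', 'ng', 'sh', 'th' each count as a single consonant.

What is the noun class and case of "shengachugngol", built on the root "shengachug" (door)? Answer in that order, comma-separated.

class III, nominative

Segment: shengachug-ng-ol.
noun class: -ng → class III.
case: -ol → nominative.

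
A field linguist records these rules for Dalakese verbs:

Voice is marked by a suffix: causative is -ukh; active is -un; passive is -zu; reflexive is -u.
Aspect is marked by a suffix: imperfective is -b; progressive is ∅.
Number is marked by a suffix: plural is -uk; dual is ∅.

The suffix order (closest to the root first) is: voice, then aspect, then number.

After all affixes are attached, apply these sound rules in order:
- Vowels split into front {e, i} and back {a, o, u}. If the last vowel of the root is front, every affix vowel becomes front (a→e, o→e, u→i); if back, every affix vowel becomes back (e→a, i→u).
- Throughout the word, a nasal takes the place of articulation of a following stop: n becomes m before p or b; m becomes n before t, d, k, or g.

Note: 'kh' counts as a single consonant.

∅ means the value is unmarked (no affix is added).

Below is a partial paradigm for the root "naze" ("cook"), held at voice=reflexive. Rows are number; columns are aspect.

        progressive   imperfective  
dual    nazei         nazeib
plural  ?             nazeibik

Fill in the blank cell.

Attach voice reflexive -u → nazeu.
aspect = progressive: zero marking, form stays nazeu.
Attach number plural -uk → nazeuuk.
Apply vowel harmony: nazeuuk → nazeiik.
Nasal assimilation: no change.

nazeiik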